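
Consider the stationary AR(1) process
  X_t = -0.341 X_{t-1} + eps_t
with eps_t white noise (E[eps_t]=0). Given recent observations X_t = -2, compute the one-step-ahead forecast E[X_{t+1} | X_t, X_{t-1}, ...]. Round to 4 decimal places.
E[X_{t+1} \mid \mathcal F_t] = 0.6820

For an AR(p) model X_t = c + sum_i phi_i X_{t-i} + eps_t, the
one-step-ahead conditional mean is
  E[X_{t+1} | X_t, ...] = c + sum_i phi_i X_{t+1-i}.
Substitute known values:
  E[X_{t+1} | ...] = (-0.341) * (-2)
                   = 0.6820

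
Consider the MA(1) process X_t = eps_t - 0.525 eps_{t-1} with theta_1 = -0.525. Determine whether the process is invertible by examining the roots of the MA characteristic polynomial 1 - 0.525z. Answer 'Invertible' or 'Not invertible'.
\text{Invertible}

The MA(q) characteristic polynomial is P(z) = 1 - 0.525z.
Invertibility requires all roots to lie outside the unit circle, i.e. |z| > 1 for every root.
This is linear in z: 1 + (-0.525) z = 0  =>  z = -1/(-0.525) = 1.904762,  |z| = 1.904762.
Moduli of all roots: 1.9048.
All moduli strictly greater than 1? Yes.
Verdict: Invertible.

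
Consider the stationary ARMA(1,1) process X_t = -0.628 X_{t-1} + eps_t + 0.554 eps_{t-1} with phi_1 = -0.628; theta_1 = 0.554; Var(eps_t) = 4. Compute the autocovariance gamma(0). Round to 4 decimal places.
\gamma(0) = 4.0362

Multiply the model equation by X_{t-k} and take expectations. With theta_0 = psi_0 = 1 and psi_j the MA(infinity) weights, this gives
  gamma(k) - sum_i phi_i gamma(k-i) = c_k,
  c_k = sigma^2 * sum_{j=k..q} theta_j psi_{j-k}   (c_k = 0 for k > q),
using gamma(-m) = gamma(m).
psi-weights needed (psi_j = theta_j + sum_i phi_i psi_{j-i}):
  psi_1 = theta_1 + phi_1 = 0.554 + (-0.628) = -0.074
Right-hand sides:
  c_0 = sigma^2 (1 + theta_1 psi_1) = 4 * (1 + (0.554)(-0.074)) = 4 * 0.959004 = 3.836016
  c_1 = sigma^2 theta_1 = 4 * (0.554) = 2.216
  c_2 = 0
Equations for k = 0 and k = 1 (AR order 1):
  gamma(0) = phi_1 gamma(1) + c_0
  gamma(1) = phi_1 gamma(0) + c_1
Substituting the second into the first: gamma(0) (1 - phi_1^2) = c_0 + phi_1 c_1, so
  gamma(0) = (c_0 + phi_1 c_1) / (1 - phi_1^2) = (3.836016 + (-0.628)(2.216)) / (1 - (-0.628)^2) = 2.444368 / 0.605616 = 4.036168.
Therefore gamma(0) = 4.0362 (to 4 decimal places).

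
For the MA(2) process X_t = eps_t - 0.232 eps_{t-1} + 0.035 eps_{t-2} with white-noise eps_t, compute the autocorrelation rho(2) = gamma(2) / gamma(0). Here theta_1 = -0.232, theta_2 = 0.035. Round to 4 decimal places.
\rho(2) = 0.0332

For an MA(q) process with theta_0 = 1, the autocovariance is
  gamma(k) = sigma^2 * sum_{i=0..q-k} theta_i * theta_{i+k},
and rho(k) = gamma(k) / gamma(0). Sigma^2 cancels.
  numerator   = (1)*(0.035) = 0.035.
  denominator = (1)^2 + (-0.232)^2 + (0.035)^2 = 1.055049.
  rho(2) = 0.035 / 1.055049 = 0.0332.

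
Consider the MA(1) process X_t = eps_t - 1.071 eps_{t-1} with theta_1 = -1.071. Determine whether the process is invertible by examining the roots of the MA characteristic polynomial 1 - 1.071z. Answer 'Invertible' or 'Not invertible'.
\text{Not invertible}

The MA(q) characteristic polynomial is P(z) = 1 - 1.071z.
Invertibility requires all roots to lie outside the unit circle, i.e. |z| > 1 for every root.
This is linear in z: 1 + (-1.071) z = 0  =>  z = -1/(-1.071) = 0.933707,  |z| = 0.933707.
Moduli of all roots: 0.9337.
All moduli strictly greater than 1? No.
Verdict: Not invertible.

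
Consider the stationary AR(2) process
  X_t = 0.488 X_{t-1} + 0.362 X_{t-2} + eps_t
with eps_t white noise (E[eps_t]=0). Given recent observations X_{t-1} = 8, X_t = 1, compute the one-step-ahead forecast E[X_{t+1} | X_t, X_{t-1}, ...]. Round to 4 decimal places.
E[X_{t+1} \mid \mathcal F_t] = 3.3840

For an AR(p) model X_t = c + sum_i phi_i X_{t-i} + eps_t, the
one-step-ahead conditional mean is
  E[X_{t+1} | X_t, ...] = c + sum_i phi_i X_{t+1-i}.
Substitute known values:
  E[X_{t+1} | ...] = (0.488) * (1) + (0.362) * (8)
                   = 3.3840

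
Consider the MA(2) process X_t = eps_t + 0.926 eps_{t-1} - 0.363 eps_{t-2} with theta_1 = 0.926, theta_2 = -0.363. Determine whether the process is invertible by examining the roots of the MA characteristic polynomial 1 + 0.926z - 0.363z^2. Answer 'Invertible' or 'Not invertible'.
\text{Not invertible}

The MA(q) characteristic polynomial is P(z) = 1 + 0.926z - 0.363z^2.
Invertibility requires all roots to lie outside the unit circle, i.e. |z| > 1 for every root.
Set 1 + (0.926) z + (-0.363) z^2 = 0, i.e. a z^2 + b z + c = 0 with a = -0.363, b = 0.926, c = 1.
Discriminant D = b^2 - 4ac = (0.926)^2 - 4*(-0.363)*1 = 0.857476 - (-1.452) = 2.309476.
D >= 0, so the roots are real: z = (-b +/- sqrt(D)) / (2a) = (-0.926 +/- 1.519696) / (-0.726).
  z_1 = (-0.926 + 1.519696) / (-0.726) = -0.8178,   |z_1| = 0.8178.
  z_2 = (-0.926 - 1.519696) / (-0.726) = 3.3687,   |z_2| = 3.3687.
Moduli of all roots: 0.8178, 3.3687.
All moduli strictly greater than 1? No.
Verdict: Not invertible.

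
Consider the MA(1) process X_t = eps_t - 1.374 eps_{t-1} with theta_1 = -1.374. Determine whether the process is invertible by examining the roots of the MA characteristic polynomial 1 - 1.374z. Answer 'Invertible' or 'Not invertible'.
\text{Not invertible}

The MA(q) characteristic polynomial is P(z) = 1 - 1.374z.
Invertibility requires all roots to lie outside the unit circle, i.e. |z| > 1 for every root.
This is linear in z: 1 + (-1.374) z = 0  =>  z = -1/(-1.374) = 0.727802,  |z| = 0.727802.
Moduli of all roots: 0.7278.
All moduli strictly greater than 1? No.
Verdict: Not invertible.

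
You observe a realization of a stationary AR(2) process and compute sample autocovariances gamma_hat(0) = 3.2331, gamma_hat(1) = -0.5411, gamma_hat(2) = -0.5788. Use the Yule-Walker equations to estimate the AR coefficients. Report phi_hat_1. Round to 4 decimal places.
\hat\phi_{1} = -0.2030

The Yule-Walker equations for an AR(p) process read, in matrix form,
  Gamma_p phi = r_p,   with   (Gamma_p)_{ij} = gamma(|i - j|),
                       (r_p)_i = gamma(i),   i,j = 1..p.
Substitute the sample gammas (Toeplitz matrix and right-hand side of size 2):
  Gamma_p = [[3.2331, -0.5411], [-0.5411, 3.2331]]
  r_p     = [-0.5411, -0.5788]
Written out:
  3.2331 phi_1 - 0.5411 phi_2 = -0.5411
  -0.5411 phi_1 + 3.2331 phi_2 = -0.5788
Solve by Cramer's rule:
  det = gamma(0)^2 - gamma(1)^2 = (3.2331)^2 - (-0.5411)^2 = 10.45293561 - 0.29278921 = 10.1601464
  phi_hat_1 = [gamma(1) gamma(0) - gamma(1) gamma(2)] / det = [(-0.5411)(3.2331) - (-0.5411)(-0.5788)] / 10.1601464 = -2.06261909 / 10.1601464 = -0.203
  phi_hat_2 = [gamma(0) gamma(2) - gamma(1)^2] / det = [(3.2331)(-0.5788) - (-0.5411)^2] / 10.1601464 = -2.16410749 / 10.1601464 = -0.213
So phi_hat = [-0.2030, -0.2130].
Therefore phi_hat_1 = -0.2030.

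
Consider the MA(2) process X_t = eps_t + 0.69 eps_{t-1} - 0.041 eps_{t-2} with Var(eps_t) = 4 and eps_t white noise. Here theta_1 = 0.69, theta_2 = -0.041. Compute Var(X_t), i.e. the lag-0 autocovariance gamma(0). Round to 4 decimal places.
\gamma(0) = 5.9111

For an MA(q) process X_t = eps_t + sum_i theta_i eps_{t-i} with
Var(eps_t) = sigma^2, the variance is
  gamma(0) = sigma^2 * (1 + sum_i theta_i^2).
  sum_i theta_i^2 = (0.69)^2 + (-0.041)^2 = 0.4761 + 0.001681 = 0.477781.
  gamma(0) = 4 * (1 + 0.477781) = 4 * 1.477781 = 5.911124, which rounds to 5.9111.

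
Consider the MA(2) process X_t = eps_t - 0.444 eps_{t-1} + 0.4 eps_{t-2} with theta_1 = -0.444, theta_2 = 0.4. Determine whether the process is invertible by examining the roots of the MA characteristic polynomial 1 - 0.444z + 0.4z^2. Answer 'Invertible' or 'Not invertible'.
\text{Invertible}

The MA(q) characteristic polynomial is P(z) = 1 - 0.444z + 0.4z^2.
Invertibility requires all roots to lie outside the unit circle, i.e. |z| > 1 for every root.
Set 1 + (-0.444) z + (0.4) z^2 = 0, i.e. a z^2 + b z + c = 0 with a = 0.4, b = -0.444, c = 1.
Discriminant D = b^2 - 4ac = (-0.444)^2 - 4*(0.4)*1 = 0.197136 - (1.6) = -1.402864.
D < 0, so the roots are the complex-conjugate pair z = (-b +/- i sqrt(-D)) / (2a) = 0.555 +/- 1.4805i.
For a conjugate pair |z|^2 = z * conj(z) = (product of roots) = c/a = 1/(0.4) = 2.5, so |z| = sqrt(2.5) = 1.5811 for both roots.
Moduli of all roots: 1.5811, 1.5811.
All moduli strictly greater than 1? Yes.
Verdict: Invertible.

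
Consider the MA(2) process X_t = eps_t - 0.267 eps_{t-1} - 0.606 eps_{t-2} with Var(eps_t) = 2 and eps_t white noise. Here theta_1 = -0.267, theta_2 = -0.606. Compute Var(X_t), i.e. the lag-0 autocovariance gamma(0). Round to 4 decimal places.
\gamma(0) = 2.8771

For an MA(q) process X_t = eps_t + sum_i theta_i eps_{t-i} with
Var(eps_t) = sigma^2, the variance is
  gamma(0) = sigma^2 * (1 + sum_i theta_i^2).
  sum_i theta_i^2 = (-0.267)^2 + (-0.606)^2 = 0.071289 + 0.367236 = 0.438525.
  gamma(0) = 2 * (1 + 0.438525) = 2 * 1.438525 = 2.87705, which rounds to 2.8771.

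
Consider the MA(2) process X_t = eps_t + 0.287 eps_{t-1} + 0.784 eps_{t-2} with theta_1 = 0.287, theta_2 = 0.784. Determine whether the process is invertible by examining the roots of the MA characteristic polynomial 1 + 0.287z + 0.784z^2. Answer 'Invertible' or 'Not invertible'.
\text{Invertible}

The MA(q) characteristic polynomial is P(z) = 1 + 0.287z + 0.784z^2.
Invertibility requires all roots to lie outside the unit circle, i.e. |z| > 1 for every root.
Set 1 + (0.287) z + (0.784) z^2 = 0, i.e. a z^2 + b z + c = 0 with a = 0.784, b = 0.287, c = 1.
Discriminant D = b^2 - 4ac = (0.287)^2 - 4*(0.784)*1 = 0.082369 - (3.136) = -3.053631.
D < 0, so the roots are the complex-conjugate pair z = (-b +/- i sqrt(-D)) / (2a) = -0.183 +/- 1.1145i.
For a conjugate pair |z|^2 = z * conj(z) = (product of roots) = c/a = 1/(0.784) = 1.27551, so |z| = sqrt(1.27551) = 1.1294 for both roots.
Moduli of all roots: 1.1294, 1.1294.
All moduli strictly greater than 1? Yes.
Verdict: Invertible.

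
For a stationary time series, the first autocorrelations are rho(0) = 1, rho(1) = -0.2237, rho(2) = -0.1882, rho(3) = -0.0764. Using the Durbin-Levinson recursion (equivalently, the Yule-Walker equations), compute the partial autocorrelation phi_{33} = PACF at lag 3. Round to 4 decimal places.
\phi_{33} = -0.2080

The PACF at lag k is phi_{kk}, the last component of the solution
to the Yule-Walker system G_k phi = r_k where
  (G_k)_{ij} = rho(|i - j|), (r_k)_i = rho(i), i,j = 1..k.
Equivalently, Durbin-Levinson gives phi_{kk} iteratively:
  phi_{11} = rho(1)
  phi_{kk} = [rho(k) - sum_{j=1..k-1} phi_{k-1,j} rho(k-j)]
            / [1 - sum_{j=1..k-1} phi_{k-1,j} rho(j)],
  phi_{k,j} = phi_{k-1,j} - phi_{kk} phi_{k-1,k-j},  j = 1..k-1.
Step k = 1:
  phi_11 = rho(1) = -0.2237.
Step k = 2:
  phi_22 = [rho(2) - phi_11 rho(1)] / [1 - phi_11 rho(1)] = [-0.1882 - (-0.2237)(-0.2237)] / [1 - (-0.2237)(-0.2237)]
         = -0.23824169 / 0.94995831 = -0.250792.
  Update: phi_21 = phi_11 - phi_22 phi_11 = -0.2237 - (-0.250792)(-0.2237) = -0.279802.
Step k = 3:
  phi_33 = [rho(3) - phi_21 rho(2) - phi_22 rho(1)] / [1 - phi_21 rho(1) - phi_22 rho(2)]
    numerator   = -0.0764 - (-0.279802)(-0.1882) - (-0.250792)(-0.2237) = -0.18516087
    denominator = 1 - (-0.279802)(-0.2237) - (-0.250792)(-0.1882) = 0.89020926
  phi_33 = -0.18516087 / 0.89020926 = -0.208.
Therefore phi_{33} = -0.2080.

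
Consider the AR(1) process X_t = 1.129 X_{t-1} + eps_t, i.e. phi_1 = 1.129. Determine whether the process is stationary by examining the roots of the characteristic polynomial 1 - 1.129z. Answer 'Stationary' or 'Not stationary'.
\text{Not stationary}

The AR(p) characteristic polynomial is P(z) = 1 - 1.129z.
Stationarity requires all roots to lie outside the unit circle, i.e. |z| > 1 for every root.
This is linear in z: 1 + (-1.129) z = 0  =>  z = -1/(-1.129) = 0.88574,  |z| = 0.88574.
Moduli of all roots: 0.8857.
All moduli strictly greater than 1? No.
Verdict: Not stationary.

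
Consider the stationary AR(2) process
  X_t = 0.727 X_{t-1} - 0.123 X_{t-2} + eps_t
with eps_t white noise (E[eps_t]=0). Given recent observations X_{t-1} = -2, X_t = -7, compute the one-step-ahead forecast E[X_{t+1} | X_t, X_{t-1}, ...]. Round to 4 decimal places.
E[X_{t+1} \mid \mathcal F_t] = -4.8430

For an AR(p) model X_t = c + sum_i phi_i X_{t-i} + eps_t, the
one-step-ahead conditional mean is
  E[X_{t+1} | X_t, ...] = c + sum_i phi_i X_{t+1-i}.
Substitute known values:
  E[X_{t+1} | ...] = (0.727) * (-7) + (-0.123) * (-2)
                   = -4.8430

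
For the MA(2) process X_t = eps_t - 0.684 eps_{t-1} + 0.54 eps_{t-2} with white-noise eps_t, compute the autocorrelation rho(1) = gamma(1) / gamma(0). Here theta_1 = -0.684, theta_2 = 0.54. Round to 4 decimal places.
\rho(1) = -0.5987

For an MA(q) process with theta_0 = 1, the autocovariance is
  gamma(k) = sigma^2 * sum_{i=0..q-k} theta_i * theta_{i+k},
and rho(k) = gamma(k) / gamma(0). Sigma^2 cancels.
  numerator   = (1)*(-0.684) + (-0.684)*(0.54) = -1.05336.
  denominator = (1)^2 + (-0.684)^2 + (0.54)^2 = 1.759456.
  rho(1) = -1.05336 / 1.759456 = -0.5987.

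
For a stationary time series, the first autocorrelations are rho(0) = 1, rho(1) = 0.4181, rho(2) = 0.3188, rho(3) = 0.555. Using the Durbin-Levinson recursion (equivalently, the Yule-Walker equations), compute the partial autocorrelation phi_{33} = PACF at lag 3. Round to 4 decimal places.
\phi_{33} = 0.4650

The PACF at lag k is phi_{kk}, the last component of the solution
to the Yule-Walker system G_k phi = r_k where
  (G_k)_{ij} = rho(|i - j|), (r_k)_i = rho(i), i,j = 1..k.
Equivalently, Durbin-Levinson gives phi_{kk} iteratively:
  phi_{11} = rho(1)
  phi_{kk} = [rho(k) - sum_{j=1..k-1} phi_{k-1,j} rho(k-j)]
            / [1 - sum_{j=1..k-1} phi_{k-1,j} rho(j)],
  phi_{k,j} = phi_{k-1,j} - phi_{kk} phi_{k-1,k-j},  j = 1..k-1.
Step k = 1:
  phi_11 = rho(1) = 0.4181.
Step k = 2:
  phi_22 = [rho(2) - phi_11 rho(1)] / [1 - phi_11 rho(1)] = [0.3188 - (0.4181)(0.4181)] / [1 - (0.4181)(0.4181)]
         = 0.14399239 / 0.82519239 = 0.174496.
  Update: phi_21 = phi_11 - phi_22 phi_11 = 0.4181 - (0.174496)(0.4181) = 0.345143.
Step k = 3:
  phi_33 = [rho(3) - phi_21 rho(2) - phi_22 rho(1)] / [1 - phi_21 rho(1) - phi_22 rho(2)]
    numerator   = 0.555 - (0.345143)(0.3188) - (0.174496)(0.4181) = 0.37201169
    denominator = 1 - (0.345143)(0.4181) - (0.174496)(0.3188) = 0.80006636
  phi_33 = 0.37201169 / 0.80006636 = 0.465.
Therefore phi_{33} = 0.4650.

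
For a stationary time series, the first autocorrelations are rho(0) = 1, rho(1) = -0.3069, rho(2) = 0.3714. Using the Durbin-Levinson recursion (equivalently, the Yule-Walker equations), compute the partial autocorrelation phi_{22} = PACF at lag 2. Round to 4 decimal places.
\phi_{22} = 0.3060

The PACF at lag k is phi_{kk}, the last component of the solution
to the Yule-Walker system G_k phi = r_k where
  (G_k)_{ij} = rho(|i - j|), (r_k)_i = rho(i), i,j = 1..k.
Equivalently, Durbin-Levinson gives phi_{kk} iteratively:
  phi_{11} = rho(1)
  phi_{kk} = [rho(k) - sum_{j=1..k-1} phi_{k-1,j} rho(k-j)]
            / [1 - sum_{j=1..k-1} phi_{k-1,j} rho(j)],
  phi_{k,j} = phi_{k-1,j} - phi_{kk} phi_{k-1,k-j},  j = 1..k-1.
Step k = 1:
  phi_11 = rho(1) = -0.3069.
Step k = 2:
  phi_22 = [rho(2) - phi_11 rho(1)] / [1 - phi_11 rho(1)] = [0.3714 - (-0.3069)(-0.3069)] / [1 - (-0.3069)(-0.3069)]
         = 0.27721239 / 0.90581239 = 0.306.
Therefore phi_{22} = 0.3060.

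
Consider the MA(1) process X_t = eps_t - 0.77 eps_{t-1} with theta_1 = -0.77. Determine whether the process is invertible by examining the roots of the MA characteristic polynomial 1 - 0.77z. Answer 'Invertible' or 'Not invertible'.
\text{Invertible}

The MA(q) characteristic polynomial is P(z) = 1 - 0.77z.
Invertibility requires all roots to lie outside the unit circle, i.e. |z| > 1 for every root.
This is linear in z: 1 + (-0.77) z = 0  =>  z = -1/(-0.77) = 1.298701,  |z| = 1.298701.
Moduli of all roots: 1.2987.
All moduli strictly greater than 1? Yes.
Verdict: Invertible.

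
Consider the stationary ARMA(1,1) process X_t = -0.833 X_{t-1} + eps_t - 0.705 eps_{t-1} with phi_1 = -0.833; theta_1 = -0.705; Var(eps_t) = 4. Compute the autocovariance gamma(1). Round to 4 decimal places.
\gamma(1) = -31.8997

Multiply the model equation by X_{t-k} and take expectations. With theta_0 = psi_0 = 1 and psi_j the MA(infinity) weights, this gives
  gamma(k) - sum_i phi_i gamma(k-i) = c_k,
  c_k = sigma^2 * sum_{j=k..q} theta_j psi_{j-k}   (c_k = 0 for k > q),
using gamma(-m) = gamma(m).
psi-weights needed (psi_j = theta_j + sum_i phi_i psi_{j-i}):
  psi_1 = theta_1 + phi_1 = -0.705 + (-0.833) = -1.538
Right-hand sides:
  c_0 = sigma^2 (1 + theta_1 psi_1) = 4 * (1 + (-0.705)(-1.538)) = 4 * 2.08429 = 8.33716
  c_1 = sigma^2 theta_1 = 4 * (-0.705) = -2.82
  c_2 = 0
Equations for k = 0 and k = 1 (AR order 1):
  gamma(0) = phi_1 gamma(1) + c_0
  gamma(1) = phi_1 gamma(0) + c_1
Substituting the second into the first: gamma(0) (1 - phi_1^2) = c_0 + phi_1 c_1, so
  gamma(0) = (c_0 + phi_1 c_1) / (1 - phi_1^2) = (8.33716 + (-0.833)(-2.82)) / (1 - (-0.833)^2) = 10.68622 / 0.306111 = 34.909624.
  gamma(1) = phi_1 gamma(0) + c_1 = (-0.833)(34.909624) + (-2.82) = -31.899717.
Therefore gamma(1) = -31.8997 (to 4 decimal places).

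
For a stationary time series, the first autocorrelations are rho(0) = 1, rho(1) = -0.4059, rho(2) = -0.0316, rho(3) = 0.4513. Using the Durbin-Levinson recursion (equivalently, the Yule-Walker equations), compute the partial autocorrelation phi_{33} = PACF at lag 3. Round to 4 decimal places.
\phi_{33} = 0.4309

The PACF at lag k is phi_{kk}, the last component of the solution
to the Yule-Walker system G_k phi = r_k where
  (G_k)_{ij} = rho(|i - j|), (r_k)_i = rho(i), i,j = 1..k.
Equivalently, Durbin-Levinson gives phi_{kk} iteratively:
  phi_{11} = rho(1)
  phi_{kk} = [rho(k) - sum_{j=1..k-1} phi_{k-1,j} rho(k-j)]
            / [1 - sum_{j=1..k-1} phi_{k-1,j} rho(j)],
  phi_{k,j} = phi_{k-1,j} - phi_{kk} phi_{k-1,k-j},  j = 1..k-1.
Step k = 1:
  phi_11 = rho(1) = -0.4059.
Step k = 2:
  phi_22 = [rho(2) - phi_11 rho(1)] / [1 - phi_11 rho(1)] = [-0.0316 - (-0.4059)(-0.4059)] / [1 - (-0.4059)(-0.4059)]
         = -0.19635481 / 0.83524519 = -0.235086.
  Update: phi_21 = phi_11 - phi_22 phi_11 = -0.4059 - (-0.235086)(-0.4059) = -0.501322.
Step k = 3:
  phi_33 = [rho(3) - phi_21 rho(2) - phi_22 rho(1)] / [1 - phi_21 rho(1) - phi_22 rho(2)]
    numerator   = 0.4513 - (-0.501322)(-0.0316) - (-0.235086)(-0.4059) = 0.34003666
    denominator = 1 - (-0.501322)(-0.4059) - (-0.235086)(-0.0316) = 0.78908484
  phi_33 = 0.34003666 / 0.78908484 = 0.4309.
Therefore phi_{33} = 0.4309.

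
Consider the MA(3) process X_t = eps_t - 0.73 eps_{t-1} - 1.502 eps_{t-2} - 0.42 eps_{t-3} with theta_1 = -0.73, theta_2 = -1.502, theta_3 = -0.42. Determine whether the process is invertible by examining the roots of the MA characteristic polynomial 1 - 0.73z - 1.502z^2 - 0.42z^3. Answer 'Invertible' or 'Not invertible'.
\text{Not invertible}

The MA(q) characteristic polynomial is P(z) = 1 - 0.73z - 1.502z^2 - 0.42z^3.
Invertibility requires all roots to lie outside the unit circle, i.e. |z| > 1 for every root.
Degree 3: look for a simple real root z0 first, then factor out (1 - z/z0) and solve the remaining quadratic.
Testing z0 = -2.5: P(-2.5) = 1 + (-0.73)(-2.5) + (-1.502)(-2.5)^2 + (-0.42)(-2.5)^3
  = 1 + (1.825) + (-9.3875) + (6.5625) = 0.  So z_0 = -2.5 is a root, |z_0| = 2.5.
Divide out the factor (1 + 0.4 z) = (1 - z/z0) (since 1/z0 = -0.4):
  P(z) = (1 + 0.4 z)(1 + (-1.13) z + (-1.05) z^2)
  [check: z-coef -1.13 - (-0.4) = -0.73; z^2-coef -1.05 - (-0.4)(-1.13) = -1.502; z^3-coef -(-0.4)(-1.05) = -0.42.]
Remaining roots from the quadratic factor 1 + (-1.13) z + (-1.05) z^2:
  Set 1 + (-1.13) z + (-1.05) z^2 = 0, i.e. a z^2 + b z + c = 0 with a = -1.05, b = -1.13, c = 1.
  Discriminant D = b^2 - 4ac = (-1.13)^2 - 4*(-1.05)*1 = 1.2769 - (-4.2) = 5.4769.
  D >= 0, so the roots are real: z = (-b +/- sqrt(D)) / (2a) = (1.13 +/- 2.340278) / (-2.1).
    z_1 = (1.13 + 2.340278) / (-2.1) = -1.6525,   |z_1| = 1.6525.
    z_2 = (1.13 - 2.340278) / (-2.1) = 0.5763,   |z_2| = 0.5763.
Moduli of all roots: 2.5000, 1.6525, 0.5763.
All moduli strictly greater than 1? No.
Verdict: Not invertible.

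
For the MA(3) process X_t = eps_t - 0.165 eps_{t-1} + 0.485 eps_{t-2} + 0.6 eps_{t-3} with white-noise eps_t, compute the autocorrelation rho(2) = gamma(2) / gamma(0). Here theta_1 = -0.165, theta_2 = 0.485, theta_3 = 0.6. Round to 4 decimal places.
\rho(2) = 0.2379

For an MA(q) process with theta_0 = 1, the autocovariance is
  gamma(k) = sigma^2 * sum_{i=0..q-k} theta_i * theta_{i+k},
and rho(k) = gamma(k) / gamma(0). Sigma^2 cancels.
  numerator   = (1)*(0.485) + (-0.165)*(0.6) = 0.386.
  denominator = (1)^2 + (-0.165)^2 + (0.485)^2 + (0.6)^2 = 1.62245.
  rho(2) = 0.386 / 1.62245 = 0.2379.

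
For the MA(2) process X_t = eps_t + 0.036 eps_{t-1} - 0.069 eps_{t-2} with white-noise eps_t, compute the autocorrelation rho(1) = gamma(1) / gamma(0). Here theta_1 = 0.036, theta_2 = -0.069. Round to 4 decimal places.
\rho(1) = 0.0333

For an MA(q) process with theta_0 = 1, the autocovariance is
  gamma(k) = sigma^2 * sum_{i=0..q-k} theta_i * theta_{i+k},
and rho(k) = gamma(k) / gamma(0). Sigma^2 cancels.
  numerator   = (1)*(0.036) + (0.036)*(-0.069) = 0.033516.
  denominator = (1)^2 + (0.036)^2 + (-0.069)^2 = 1.006057.
  rho(1) = 0.033516 / 1.006057 = 0.0333.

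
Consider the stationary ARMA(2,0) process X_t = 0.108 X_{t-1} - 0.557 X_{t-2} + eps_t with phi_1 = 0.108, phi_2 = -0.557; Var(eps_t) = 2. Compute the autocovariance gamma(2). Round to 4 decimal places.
\gamma(2) = -1.6011

Multiply the model equation by X_{t-k} and take expectations. With theta_0 = psi_0 = 1 and psi_j the MA(infinity) weights, this gives
  gamma(k) - sum_i phi_i gamma(k-i) = c_k,
  c_k = sigma^2 * sum_{j=k..q} theta_j psi_{j-k}   (c_k = 0 for k > q),
using gamma(-m) = gamma(m).
Pure AR (q = 0): c_0 = sigma^2 = 2, c_k = 0 for k >= 1.
Equations for k = 0, 1, 2 (AR order 2, c_2 = 0):
  (E0) gamma(0) = phi_1 gamma(1) + phi_2 gamma(2) + c_0
  (E1) gamma(1) = phi_1 gamma(0) + phi_2 gamma(1) + c_1
  (E2) gamma(2) = phi_1 gamma(1) + phi_2 gamma(0)
From (E1): gamma(1) = A gamma(0) + B with
  A = phi_1 / (1 - phi_2) = 0.108 / 1.557 = 0.069364,   B = c_1 / (1 - phi_2) = 0 / 1.557 = 0.
Insert (E2) into (E0): gamma(0) (1 - phi_2^2) = phi_1 (1 + phi_2) gamma(1) + c_0.
  phi_1 (1 + phi_2) = (0.108)(0.443) = 0.047844,   1 - phi_2^2 = 0.689751.
Replace gamma(1) by A gamma(0) + B and collect gamma(0):
  gamma(0) [0.689751 - (0.047844)(0.069364)] = c_0 = 2
  gamma(0) * 0.686432 = 2
  gamma(0) = 2 / 0.686432 = 2.913616.
  gamma(1) = A gamma(0) = (0.069364)(2.913616) = 0.202101.
  gamma(2) = phi_1 gamma(1) + phi_2 gamma(0) = (0.108)(0.202101) + (-0.557)(2.913616) = -1.601057.
Therefore gamma(2) = -1.6011 (to 4 decimal places).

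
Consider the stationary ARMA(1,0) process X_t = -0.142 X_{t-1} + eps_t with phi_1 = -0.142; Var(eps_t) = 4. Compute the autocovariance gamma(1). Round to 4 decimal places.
\gamma(1) = -0.5797

Multiply the model equation by X_{t-k} and take expectations. With theta_0 = psi_0 = 1 and psi_j the MA(infinity) weights, this gives
  gamma(k) - sum_i phi_i gamma(k-i) = c_k,
  c_k = sigma^2 * sum_{j=k..q} theta_j psi_{j-k}   (c_k = 0 for k > q),
using gamma(-m) = gamma(m).
Pure AR (q = 0): c_0 = sigma^2 = 4, c_k = 0 for k >= 1.
Equations for k = 0 and k = 1 (AR order 1):
  gamma(0) = phi_1 gamma(1) + c_0
  gamma(1) = phi_1 gamma(0) + c_1
Substituting the second into the first: gamma(0) (1 - phi_1^2) = c_0 + phi_1 c_1, so
  gamma(0) = c_0 / (1 - phi_1^2) = 4 / (1 - (-0.142)^2) = 4 / 0.979836 = 4.082316.
  gamma(1) = phi_1 gamma(0) = (-0.142)(4.082316) = -0.579689.
Therefore gamma(1) = -0.5797 (to 4 decimal places).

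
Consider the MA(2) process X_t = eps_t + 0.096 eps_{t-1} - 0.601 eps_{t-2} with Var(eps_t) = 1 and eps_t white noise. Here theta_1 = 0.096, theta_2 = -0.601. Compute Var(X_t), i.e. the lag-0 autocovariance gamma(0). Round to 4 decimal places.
\gamma(0) = 1.3704

For an MA(q) process X_t = eps_t + sum_i theta_i eps_{t-i} with
Var(eps_t) = sigma^2, the variance is
  gamma(0) = sigma^2 * (1 + sum_i theta_i^2).
  sum_i theta_i^2 = (0.096)^2 + (-0.601)^2 = 0.009216 + 0.361201 = 0.370417.
  gamma(0) = 1 * (1 + 0.370417) = 1 * 1.370417 = 1.370417, which rounds to 1.3704.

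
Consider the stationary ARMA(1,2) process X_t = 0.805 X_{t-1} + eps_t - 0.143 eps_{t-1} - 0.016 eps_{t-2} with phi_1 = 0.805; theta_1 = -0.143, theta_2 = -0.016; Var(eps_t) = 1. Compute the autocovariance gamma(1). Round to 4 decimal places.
\gamma(1) = 1.6153

Multiply the model equation by X_{t-k} and take expectations. With theta_0 = psi_0 = 1 and psi_j the MA(infinity) weights, this gives
  gamma(k) - sum_i phi_i gamma(k-i) = c_k,
  c_k = sigma^2 * sum_{j=k..q} theta_j psi_{j-k}   (c_k = 0 for k > q),
using gamma(-m) = gamma(m).
psi-weights needed (psi_j = theta_j + sum_i phi_i psi_{j-i}):
  psi_1 = theta_1 + phi_1 = -0.143 + (0.805) = 0.662
  psi_2 = theta_2 + phi_1 psi_1 = -0.016 + (0.805)(0.662) = 0.51691
Right-hand sides:
  c_0 = sigma^2 (1 + theta_1 psi_1 + theta_2 psi_2) = 1 * (1 + (-0.143)(0.662) + (-0.016)(0.51691)) = 1 * 0.897063 = 0.897063
  c_1 = sigma^2 (theta_1 + theta_2 psi_1) = 1 * (-0.143 + (-0.016)(0.662)) = -0.153592
  c_2 = sigma^2 theta_2 = 1 * (-0.016) = -0.016
Equations for k = 0 and k = 1 (AR order 1):
  gamma(0) = phi_1 gamma(1) + c_0
  gamma(1) = phi_1 gamma(0) + c_1
Substituting the second into the first: gamma(0) (1 - phi_1^2) = c_0 + phi_1 c_1, so
  gamma(0) = (c_0 + phi_1 c_1) / (1 - phi_1^2) = (0.897063 + (0.805)(-0.153592)) / (1 - (0.805)^2) = 0.773422 / 0.351975 = 2.197377.
  gamma(1) = phi_1 gamma(0) + c_1 = (0.805)(2.197377) + (-0.153592) = 1.615297.
Therefore gamma(1) = 1.6153 (to 4 decimal places).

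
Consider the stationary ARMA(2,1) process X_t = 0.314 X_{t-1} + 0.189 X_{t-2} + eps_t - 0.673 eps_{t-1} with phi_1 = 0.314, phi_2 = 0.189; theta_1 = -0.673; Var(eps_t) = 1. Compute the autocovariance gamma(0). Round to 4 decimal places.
\gamma(0) = 1.1367

Multiply the model equation by X_{t-k} and take expectations. With theta_0 = psi_0 = 1 and psi_j the MA(infinity) weights, this gives
  gamma(k) - sum_i phi_i gamma(k-i) = c_k,
  c_k = sigma^2 * sum_{j=k..q} theta_j psi_{j-k}   (c_k = 0 for k > q),
using gamma(-m) = gamma(m).
psi-weights needed (psi_j = theta_j + sum_i phi_i psi_{j-i}):
  psi_1 = theta_1 + phi_1 = -0.673 + (0.314) = -0.359
Right-hand sides:
  c_0 = sigma^2 (1 + theta_1 psi_1) = 1 * (1 + (-0.673)(-0.359)) = 1 * 1.241607 = 1.241607
  c_1 = sigma^2 theta_1 = 1 * (-0.673) = -0.673
  c_2 = 0
Equations for k = 0, 1, 2 (AR order 2, c_2 = 0):
  (E0) gamma(0) = phi_1 gamma(1) + phi_2 gamma(2) + c_0
  (E1) gamma(1) = phi_1 gamma(0) + phi_2 gamma(1) + c_1
  (E2) gamma(2) = phi_1 gamma(1) + phi_2 gamma(0)
From (E1): gamma(1) = A gamma(0) + B with
  A = phi_1 / (1 - phi_2) = 0.314 / 0.811 = 0.387176,   B = c_1 / (1 - phi_2) = -0.673 / 0.811 = -0.82984.
Insert (E2) into (E0): gamma(0) (1 - phi_2^2) = phi_1 (1 + phi_2) gamma(1) + c_0.
  phi_1 (1 + phi_2) = (0.314)(1.189) = 0.373346,   1 - phi_2^2 = 0.964279.
Replace gamma(1) by A gamma(0) + B and collect gamma(0):
  gamma(0) [0.964279 - (0.373346)(0.387176)] = (0.373346)(-0.82984) + 1.241607
  gamma(0) * 0.819728 = 0.93179
  gamma(0) = 0.93179 / 0.819728 = 1.136706.
Therefore gamma(0) = 1.1367 (to 4 decimal places).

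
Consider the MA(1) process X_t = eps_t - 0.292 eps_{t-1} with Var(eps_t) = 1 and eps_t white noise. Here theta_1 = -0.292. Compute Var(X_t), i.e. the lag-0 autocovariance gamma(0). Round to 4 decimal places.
\gamma(0) = 1.0853

For an MA(q) process X_t = eps_t + sum_i theta_i eps_{t-i} with
Var(eps_t) = sigma^2, the variance is
  gamma(0) = sigma^2 * (1 + sum_i theta_i^2).
  sum_i theta_i^2 = (-0.292)^2 = 0.085264.
  gamma(0) = 1 * (1 + 0.085264) = 1 * 1.085264 = 1.085264, which rounds to 1.0853.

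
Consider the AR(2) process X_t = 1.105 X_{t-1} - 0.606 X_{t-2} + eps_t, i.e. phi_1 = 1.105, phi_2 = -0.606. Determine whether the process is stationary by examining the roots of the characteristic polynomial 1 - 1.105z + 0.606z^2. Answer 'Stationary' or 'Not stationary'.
\text{Stationary}

The AR(p) characteristic polynomial is P(z) = 1 - 1.105z + 0.606z^2.
Stationarity requires all roots to lie outside the unit circle, i.e. |z| > 1 for every root.
Set 1 + (-1.105) z + (0.606) z^2 = 0, i.e. a z^2 + b z + c = 0 with a = 0.606, b = -1.105, c = 1.
Discriminant D = b^2 - 4ac = (-1.105)^2 - 4*(0.606)*1 = 1.221025 - (2.424) = -1.202975.
D < 0, so the roots are the complex-conjugate pair z = (-b +/- i sqrt(-D)) / (2a) = 0.9117 +/- 0.905i.
For a conjugate pair |z|^2 = z * conj(z) = (product of roots) = c/a = 1/(0.606) = 1.650165, so |z| = sqrt(1.650165) = 1.2846 for both roots.
Moduli of all roots: 1.2846, 1.2846.
All moduli strictly greater than 1? Yes.
Verdict: Stationary.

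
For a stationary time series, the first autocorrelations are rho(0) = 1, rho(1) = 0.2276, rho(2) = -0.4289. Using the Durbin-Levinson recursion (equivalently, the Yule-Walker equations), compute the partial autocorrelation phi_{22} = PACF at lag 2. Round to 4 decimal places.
\phi_{22} = -0.5070

The PACF at lag k is phi_{kk}, the last component of the solution
to the Yule-Walker system G_k phi = r_k where
  (G_k)_{ij} = rho(|i - j|), (r_k)_i = rho(i), i,j = 1..k.
Equivalently, Durbin-Levinson gives phi_{kk} iteratively:
  phi_{11} = rho(1)
  phi_{kk} = [rho(k) - sum_{j=1..k-1} phi_{k-1,j} rho(k-j)]
            / [1 - sum_{j=1..k-1} phi_{k-1,j} rho(j)],
  phi_{k,j} = phi_{k-1,j} - phi_{kk} phi_{k-1,k-j},  j = 1..k-1.
Step k = 1:
  phi_11 = rho(1) = 0.2276.
Step k = 2:
  phi_22 = [rho(2) - phi_11 rho(1)] / [1 - phi_11 rho(1)] = [-0.4289 - (0.2276)(0.2276)] / [1 - (0.2276)(0.2276)]
         = -0.48070176 / 0.94819824 = -0.507.
Therefore phi_{22} = -0.5070.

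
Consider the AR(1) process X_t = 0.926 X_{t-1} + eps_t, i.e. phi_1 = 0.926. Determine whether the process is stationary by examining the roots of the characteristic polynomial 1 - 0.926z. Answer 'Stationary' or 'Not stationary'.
\text{Stationary}

The AR(p) characteristic polynomial is P(z) = 1 - 0.926z.
Stationarity requires all roots to lie outside the unit circle, i.e. |z| > 1 for every root.
This is linear in z: 1 + (-0.926) z = 0  =>  z = -1/(-0.926) = 1.079914,  |z| = 1.079914.
Moduli of all roots: 1.0799.
All moduli strictly greater than 1? Yes.
Verdict: Stationary.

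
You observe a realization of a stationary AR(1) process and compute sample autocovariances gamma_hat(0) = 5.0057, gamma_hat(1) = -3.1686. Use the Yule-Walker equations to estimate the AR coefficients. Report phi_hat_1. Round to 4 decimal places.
\hat\phi_{1} = -0.6330

The Yule-Walker equations for an AR(p) process read, in matrix form,
  Gamma_p phi = r_p,   with   (Gamma_p)_{ij} = gamma(|i - j|),
                       (r_p)_i = gamma(i),   i,j = 1..p.
Substitute the sample gammas (Toeplitz matrix and right-hand side of size 1):
  Gamma_p = [[5.0057]]
  r_p     = [-3.1686]
With p = 1 this is the single equation gamma(0) phi_1 = gamma(1):
  phi_hat_1 = gamma(1) / gamma(0) = -3.1686 / 5.0057 = -0.6330.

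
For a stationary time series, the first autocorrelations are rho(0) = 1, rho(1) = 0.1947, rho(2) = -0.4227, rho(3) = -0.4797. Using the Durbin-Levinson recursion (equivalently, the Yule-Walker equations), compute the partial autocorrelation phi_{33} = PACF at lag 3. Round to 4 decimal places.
\phi_{33} = -0.3571

The PACF at lag k is phi_{kk}, the last component of the solution
to the Yule-Walker system G_k phi = r_k where
  (G_k)_{ij} = rho(|i - j|), (r_k)_i = rho(i), i,j = 1..k.
Equivalently, Durbin-Levinson gives phi_{kk} iteratively:
  phi_{11} = rho(1)
  phi_{kk} = [rho(k) - sum_{j=1..k-1} phi_{k-1,j} rho(k-j)]
            / [1 - sum_{j=1..k-1} phi_{k-1,j} rho(j)],
  phi_{k,j} = phi_{k-1,j} - phi_{kk} phi_{k-1,k-j},  j = 1..k-1.
Step k = 1:
  phi_11 = rho(1) = 0.1947.
Step k = 2:
  phi_22 = [rho(2) - phi_11 rho(1)] / [1 - phi_11 rho(1)] = [-0.4227 - (0.1947)(0.1947)] / [1 - (0.1947)(0.1947)]
         = -0.46060809 / 0.96209191 = -0.478757.
  Update: phi_21 = phi_11 - phi_22 phi_11 = 0.1947 - (-0.478757)(0.1947) = 0.287914.
Step k = 3:
  phi_33 = [rho(3) - phi_21 rho(2) - phi_22 rho(1)] / [1 - phi_21 rho(1) - phi_22 rho(2)]
    numerator   = -0.4797 - (0.287914)(-0.4227) - (-0.478757)(0.1947) = -0.26478481
    denominator = 1 - (0.287914)(0.1947) - (-0.478757)(-0.4227) = 0.74157263
  phi_33 = -0.26478481 / 0.74157263 = -0.3571.
Therefore phi_{33} = -0.3571.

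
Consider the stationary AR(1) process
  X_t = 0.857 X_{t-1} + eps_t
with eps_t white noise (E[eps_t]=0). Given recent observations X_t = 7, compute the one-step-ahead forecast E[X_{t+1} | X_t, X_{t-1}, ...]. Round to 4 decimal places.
E[X_{t+1} \mid \mathcal F_t] = 5.9990

For an AR(p) model X_t = c + sum_i phi_i X_{t-i} + eps_t, the
one-step-ahead conditional mean is
  E[X_{t+1} | X_t, ...] = c + sum_i phi_i X_{t+1-i}.
Substitute known values:
  E[X_{t+1} | ...] = (0.857) * (7)
                   = 5.9990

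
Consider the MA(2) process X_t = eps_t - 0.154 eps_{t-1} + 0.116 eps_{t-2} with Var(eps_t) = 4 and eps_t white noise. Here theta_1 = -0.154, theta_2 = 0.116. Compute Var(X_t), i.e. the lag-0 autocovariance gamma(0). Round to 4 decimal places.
\gamma(0) = 4.1487

For an MA(q) process X_t = eps_t + sum_i theta_i eps_{t-i} with
Var(eps_t) = sigma^2, the variance is
  gamma(0) = sigma^2 * (1 + sum_i theta_i^2).
  sum_i theta_i^2 = (-0.154)^2 + (0.116)^2 = 0.023716 + 0.013456 = 0.037172.
  gamma(0) = 4 * (1 + 0.037172) = 4 * 1.037172 = 4.148688, which rounds to 4.1487.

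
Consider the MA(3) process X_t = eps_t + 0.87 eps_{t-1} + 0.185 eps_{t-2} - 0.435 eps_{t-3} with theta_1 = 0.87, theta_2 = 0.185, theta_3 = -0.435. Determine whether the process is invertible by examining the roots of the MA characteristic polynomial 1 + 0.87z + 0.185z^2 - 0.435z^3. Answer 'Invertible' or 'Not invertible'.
\text{Invertible}

The MA(q) characteristic polynomial is P(z) = 1 + 0.87z + 0.185z^2 - 0.435z^3.
Invertibility requires all roots to lie outside the unit circle, i.e. |z| > 1 for every root.
Degree 3: look for a simple real root z0 first, then factor out (1 - z/z0) and solve the remaining quadratic.
Testing z0 = 2: P(2) = 1 + (0.87)(2) + (0.185)(2)^2 + (-0.435)(2)^3
  = 1 + (1.74) + (0.74) + (-3.48) = 0.  So z_0 = 2 is a root, |z_0| = 2.
Divide out the factor (1 - 0.5 z) = (1 - z/z0) (since 1/z0 = 0.5):
  P(z) = (1 - 0.5 z)(1 + (1.37) z + (0.87) z^2)
  [check: z-coef 1.37 - (0.5) = 0.87; z^2-coef 0.87 - (0.5)(1.37) = 0.185; z^3-coef -(0.5)(0.87) = -0.435.]
Remaining roots from the quadratic factor 1 + (1.37) z + (0.87) z^2:
  Set 1 + (1.37) z + (0.87) z^2 = 0, i.e. a z^2 + b z + c = 0 with a = 0.87, b = 1.37, c = 1.
  Discriminant D = b^2 - 4ac = (1.37)^2 - 4*(0.87)*1 = 1.8769 - (3.48) = -1.6031.
  D < 0, so the roots are the complex-conjugate pair z = (-b +/- i sqrt(-D)) / (2a) = -0.7874 +/- 0.7277i.
  For a conjugate pair |z|^2 = z * conj(z) = (product of roots) = c/a = 1/(0.87) = 1.149425, so |z| = sqrt(1.149425) = 1.0721 for both roots.
Moduli of all roots: 2.0000, 1.0721, 1.0721.
All moduli strictly greater than 1? Yes.
Verdict: Invertible.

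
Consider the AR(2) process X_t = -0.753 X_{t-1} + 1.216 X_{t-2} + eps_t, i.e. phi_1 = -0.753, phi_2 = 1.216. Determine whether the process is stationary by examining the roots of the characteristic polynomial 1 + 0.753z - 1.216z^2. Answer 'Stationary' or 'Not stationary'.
\text{Not stationary}

The AR(p) characteristic polynomial is P(z) = 1 + 0.753z - 1.216z^2.
Stationarity requires all roots to lie outside the unit circle, i.e. |z| > 1 for every root.
Set 1 + (0.753) z + (-1.216) z^2 = 0, i.e. a z^2 + b z + c = 0 with a = -1.216, b = 0.753, c = 1.
Discriminant D = b^2 - 4ac = (0.753)^2 - 4*(-1.216)*1 = 0.567009 - (-4.864) = 5.431009.
D >= 0, so the roots are real: z = (-b +/- sqrt(D)) / (2a) = (-0.753 +/- 2.330453) / (-2.432).
  z_1 = (-0.753 + 2.330453) / (-2.432) = -0.6486,   |z_1| = 0.6486.
  z_2 = (-0.753 - 2.330453) / (-2.432) = 1.2679,   |z_2| = 1.2679.
Moduli of all roots: 0.6486, 1.2679.
All moduli strictly greater than 1? No.
Verdict: Not stationary.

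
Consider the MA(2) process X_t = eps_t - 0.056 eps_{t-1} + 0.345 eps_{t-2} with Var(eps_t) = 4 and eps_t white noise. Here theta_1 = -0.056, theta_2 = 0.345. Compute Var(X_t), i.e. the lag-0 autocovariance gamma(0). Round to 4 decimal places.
\gamma(0) = 4.4886

For an MA(q) process X_t = eps_t + sum_i theta_i eps_{t-i} with
Var(eps_t) = sigma^2, the variance is
  gamma(0) = sigma^2 * (1 + sum_i theta_i^2).
  sum_i theta_i^2 = (-0.056)^2 + (0.345)^2 = 0.003136 + 0.119025 = 0.122161.
  gamma(0) = 4 * (1 + 0.122161) = 4 * 1.122161 = 4.488644, which rounds to 4.4886.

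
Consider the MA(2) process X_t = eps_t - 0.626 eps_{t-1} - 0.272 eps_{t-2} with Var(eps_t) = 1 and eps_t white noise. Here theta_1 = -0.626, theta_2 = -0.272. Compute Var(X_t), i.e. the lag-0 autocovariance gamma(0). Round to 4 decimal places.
\gamma(0) = 1.4659

For an MA(q) process X_t = eps_t + sum_i theta_i eps_{t-i} with
Var(eps_t) = sigma^2, the variance is
  gamma(0) = sigma^2 * (1 + sum_i theta_i^2).
  sum_i theta_i^2 = (-0.626)^2 + (-0.272)^2 = 0.391876 + 0.073984 = 0.46586.
  gamma(0) = 1 * (1 + 0.46586) = 1 * 1.46586 = 1.46586, which rounds to 1.4659.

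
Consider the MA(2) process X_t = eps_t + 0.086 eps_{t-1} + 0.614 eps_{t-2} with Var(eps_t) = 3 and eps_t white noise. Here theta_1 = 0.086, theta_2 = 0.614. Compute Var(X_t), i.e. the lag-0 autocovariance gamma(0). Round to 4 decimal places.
\gamma(0) = 4.1532

For an MA(q) process X_t = eps_t + sum_i theta_i eps_{t-i} with
Var(eps_t) = sigma^2, the variance is
  gamma(0) = sigma^2 * (1 + sum_i theta_i^2).
  sum_i theta_i^2 = (0.086)^2 + (0.614)^2 = 0.007396 + 0.376996 = 0.384392.
  gamma(0) = 3 * (1 + 0.384392) = 3 * 1.384392 = 4.153176, which rounds to 4.1532.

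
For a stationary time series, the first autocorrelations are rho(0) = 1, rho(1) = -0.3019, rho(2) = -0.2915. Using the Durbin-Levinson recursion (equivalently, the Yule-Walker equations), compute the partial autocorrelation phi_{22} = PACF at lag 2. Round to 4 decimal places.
\phi_{22} = -0.4210

The PACF at lag k is phi_{kk}, the last component of the solution
to the Yule-Walker system G_k phi = r_k where
  (G_k)_{ij} = rho(|i - j|), (r_k)_i = rho(i), i,j = 1..k.
Equivalently, Durbin-Levinson gives phi_{kk} iteratively:
  phi_{11} = rho(1)
  phi_{kk} = [rho(k) - sum_{j=1..k-1} phi_{k-1,j} rho(k-j)]
            / [1 - sum_{j=1..k-1} phi_{k-1,j} rho(j)],
  phi_{k,j} = phi_{k-1,j} - phi_{kk} phi_{k-1,k-j},  j = 1..k-1.
Step k = 1:
  phi_11 = rho(1) = -0.3019.
Step k = 2:
  phi_22 = [rho(2) - phi_11 rho(1)] / [1 - phi_11 rho(1)] = [-0.2915 - (-0.3019)(-0.3019)] / [1 - (-0.3019)(-0.3019)]
         = -0.38264361 / 0.90885639 = -0.421.
Therefore phi_{22} = -0.4210.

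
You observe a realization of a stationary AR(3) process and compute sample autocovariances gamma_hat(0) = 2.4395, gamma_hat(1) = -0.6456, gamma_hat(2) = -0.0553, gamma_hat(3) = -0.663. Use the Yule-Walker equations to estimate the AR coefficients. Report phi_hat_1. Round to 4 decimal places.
\hat\phi_{1} = -0.3240

The Yule-Walker equations for an AR(p) process read, in matrix form,
  Gamma_p phi = r_p,   with   (Gamma_p)_{ij} = gamma(|i - j|),
                       (r_p)_i = gamma(i),   i,j = 1..p.
Substitute the sample gammas (Toeplitz matrix and right-hand side of size 3):
  Gamma_p = [[2.4395, -0.6456, -0.0553], [-0.6456, 2.4395, -0.6456], [-0.0553, -0.6456, 2.4395]]
  r_p     = [-0.6456, -0.0553, -0.663]
Written out (R1..R3):
  (R1) 2.4395 phi_1 - 0.6456 phi_2 - 0.0553 phi_3 = -0.6456
  (R2) -0.6456 phi_1 + 2.4395 phi_2 - 0.6456 phi_3 = -0.0553
  (R3) -0.0553 phi_1 - 0.6456 phi_2 + 2.4395 phi_3 = -0.663
Gaussian elimination:
  R2 <- R2 - (-0.6456/2.4395) R1 = R2 - (-0.264644) R1:  2.268646 phi_2 - 0.660235 phi_3 = -0.226154
  R3 <- R3 - (-0.0553/2.4395) R1 = R3 - (-0.022669) R1:  -0.660235 phi_2 + 2.438246 phi_3 = -0.677635
  R3 <- R3 - (-0.660235/2.268646) R2 = R3 - (-0.291026) R2:  2.246101 phi_3 = -0.743452
Back-substitution:
  phi_hat_3 = -0.743452 / 2.246101 = -0.330997
  phi_hat_2 = (-0.226154 - (-0.660235)(-0.330997)) / 2.268646 = -0.196016
  phi_hat_1 = (-0.6456 - (-0.6456)(-0.196016) - (-0.0553)(-0.330997)) / 2.4395 = -0.324022
So phi_hat = [-0.3240, -0.1960, -0.3310].
Therefore phi_hat_1 = -0.3240.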